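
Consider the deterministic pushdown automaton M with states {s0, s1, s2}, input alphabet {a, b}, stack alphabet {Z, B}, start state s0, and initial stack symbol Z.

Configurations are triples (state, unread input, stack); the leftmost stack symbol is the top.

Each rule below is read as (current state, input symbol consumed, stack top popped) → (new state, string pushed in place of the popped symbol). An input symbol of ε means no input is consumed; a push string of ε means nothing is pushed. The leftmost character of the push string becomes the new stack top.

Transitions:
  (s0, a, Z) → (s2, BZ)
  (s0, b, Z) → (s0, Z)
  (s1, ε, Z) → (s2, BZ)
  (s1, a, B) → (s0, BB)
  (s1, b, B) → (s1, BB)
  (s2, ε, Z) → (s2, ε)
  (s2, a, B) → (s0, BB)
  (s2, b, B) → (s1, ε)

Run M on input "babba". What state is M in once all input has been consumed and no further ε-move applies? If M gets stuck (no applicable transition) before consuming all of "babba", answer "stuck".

(s0, babba, Z) ⊢ (s0, abba, Z) ⊢ (s2, bba, BZ) ⊢ (s1, ba, Z) ⊢ (s2, ba, BZ) ⊢ (s1, a, Z) ⊢ (s2, a, BZ) ⊢ (s0, ε, BBZ)
All input consumed; M is in state s0.

s0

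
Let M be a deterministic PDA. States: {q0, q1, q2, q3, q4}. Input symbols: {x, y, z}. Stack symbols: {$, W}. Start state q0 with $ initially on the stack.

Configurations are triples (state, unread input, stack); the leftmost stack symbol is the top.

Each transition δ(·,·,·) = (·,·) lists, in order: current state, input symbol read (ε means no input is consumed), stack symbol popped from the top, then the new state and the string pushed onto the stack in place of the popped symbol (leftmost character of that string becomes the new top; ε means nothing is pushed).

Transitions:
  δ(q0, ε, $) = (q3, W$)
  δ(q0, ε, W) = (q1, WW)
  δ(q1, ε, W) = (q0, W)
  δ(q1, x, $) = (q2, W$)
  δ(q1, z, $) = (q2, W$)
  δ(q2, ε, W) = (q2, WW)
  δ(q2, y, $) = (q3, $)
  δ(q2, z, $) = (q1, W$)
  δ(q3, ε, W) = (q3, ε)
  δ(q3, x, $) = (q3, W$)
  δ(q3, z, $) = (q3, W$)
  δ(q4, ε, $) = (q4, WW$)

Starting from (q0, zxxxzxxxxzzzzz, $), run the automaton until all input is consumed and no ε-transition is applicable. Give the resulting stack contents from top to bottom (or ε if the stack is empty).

$

(q0, zxxxzxxxxzzzzz, $) ⊢ (q3, zxxxzxxxxzzzzz, W$) ⊢ (q3, zxxxzxxxxzzzzz, $) ⊢ (q3, xxxzxxxxzzzzz, W$) ⊢ (q3, xxxzxxxxzzzzz, $) ⊢ (q3, xxzxxxxzzzzz, W$) ⊢ (q3, xxzxxxxzzzzz, $) ⊢ (q3, xzxxxxzzzzz, W$) ⊢ (q3, xzxxxxzzzzz, $) ⊢ (q3, zxxxxzzzzz, W$) ⊢ (q3, zxxxxzzzzz, $) ⊢ (q3, xxxxzzzzz, W$) ⊢ (q3, xxxxzzzzz, $) ⊢ (q3, xxxzzzzz, W$) ⊢ (q3, xxxzzzzz, $) ⊢ (q3, xxzzzzz, W$) ⊢ (q3, xxzzzzz, $) ⊢ (q3, xzzzzz, W$) ⊢ (q3, xzzzzz, $) ⊢ (q3, zzzzz, W$) ⊢ (q3, zzzzz, $) ⊢ (q3, zzzz, W$) ⊢ (q3, zzzz, $) ⊢ (q3, zzz, W$) ⊢ (q3, zzz, $) ⊢ (q3, zz, W$) ⊢ (q3, zz, $) ⊢ (q3, z, W$) ⊢ (q3, z, $) ⊢ (q3, ε, W$) ⊢ (q3, ε, $)
All input consumed in state q3 with stack $.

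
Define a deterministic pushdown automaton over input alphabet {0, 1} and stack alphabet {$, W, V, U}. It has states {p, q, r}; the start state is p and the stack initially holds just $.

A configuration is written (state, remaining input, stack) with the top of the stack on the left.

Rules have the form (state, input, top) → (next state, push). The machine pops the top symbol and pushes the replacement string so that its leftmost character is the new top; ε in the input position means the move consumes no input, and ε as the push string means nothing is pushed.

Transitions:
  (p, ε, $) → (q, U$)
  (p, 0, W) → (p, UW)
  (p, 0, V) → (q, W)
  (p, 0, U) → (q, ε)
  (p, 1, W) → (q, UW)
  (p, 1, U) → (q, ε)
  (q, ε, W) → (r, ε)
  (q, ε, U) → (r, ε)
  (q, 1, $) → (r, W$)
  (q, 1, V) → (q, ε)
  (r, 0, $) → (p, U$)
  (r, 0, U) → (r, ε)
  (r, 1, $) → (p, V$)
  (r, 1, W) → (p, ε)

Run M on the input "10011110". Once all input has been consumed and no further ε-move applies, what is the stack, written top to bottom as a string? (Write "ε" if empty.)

(p, 10011110, $)
  ε-move, top $: go to q, push U$ → (q, 10011110, U$)
  ε-move, top U: go to r, push ε → (r, 10011110, $)
  read 1, top $: go to p, push V$ → (p, 0011110, V$)
  read 0, top V: go to q, push W → (q, 011110, W$)
  ε-move, top W: go to r, push ε → (r, 011110, $)
  read 0, top $: go to p, push U$ → (p, 11110, U$)
  read 1, top U: go to q, push ε → (q, 1110, $)
  read 1, top $: go to r, push W$ → (r, 110, W$)
  read 1, top W: go to p, push ε → (p, 10, $)
  ε-move, top $: go to q, push U$ → (q, 10, U$)
  ε-move, top U: go to r, push ε → (r, 10, $)
  read 1, top $: go to p, push V$ → (p, 0, V$)
  read 0, top V: go to q, push W → (q, ε, W$)
  ε-move, top W: go to r, push ε → (r, ε, $)
All input consumed in state r with stack $.

$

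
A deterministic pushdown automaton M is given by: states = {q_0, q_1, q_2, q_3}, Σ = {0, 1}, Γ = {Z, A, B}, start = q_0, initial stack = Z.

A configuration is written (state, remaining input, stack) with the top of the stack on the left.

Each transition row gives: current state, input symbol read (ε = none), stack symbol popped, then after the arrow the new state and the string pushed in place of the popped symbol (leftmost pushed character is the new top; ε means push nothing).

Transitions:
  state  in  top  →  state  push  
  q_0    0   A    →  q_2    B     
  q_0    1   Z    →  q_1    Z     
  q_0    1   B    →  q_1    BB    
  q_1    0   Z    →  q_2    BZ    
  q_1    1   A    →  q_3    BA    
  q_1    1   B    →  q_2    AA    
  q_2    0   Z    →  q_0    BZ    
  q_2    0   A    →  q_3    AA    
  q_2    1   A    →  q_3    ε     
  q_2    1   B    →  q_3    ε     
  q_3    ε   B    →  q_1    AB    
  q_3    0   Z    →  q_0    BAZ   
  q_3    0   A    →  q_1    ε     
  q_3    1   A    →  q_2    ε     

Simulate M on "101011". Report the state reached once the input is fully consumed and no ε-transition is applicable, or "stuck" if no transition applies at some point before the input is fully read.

q_2

(q_0, 101011, Z)
  read 1, top Z: go to q_1, push Z → (q_1, 01011, Z)
  read 0, top Z: go to q_2, push BZ → (q_2, 1011, BZ)
  read 1, top B: go to q_3, push ε → (q_3, 011, Z)
  read 0, top Z: go to q_0, push BAZ → (q_0, 11, BAZ)
  read 1, top B: go to q_1, push BB → (q_1, 1, BBAZ)
  read 1, top B: go to q_2, push AA → (q_2, ε, AABAZ)
All input consumed; M is in state q_2.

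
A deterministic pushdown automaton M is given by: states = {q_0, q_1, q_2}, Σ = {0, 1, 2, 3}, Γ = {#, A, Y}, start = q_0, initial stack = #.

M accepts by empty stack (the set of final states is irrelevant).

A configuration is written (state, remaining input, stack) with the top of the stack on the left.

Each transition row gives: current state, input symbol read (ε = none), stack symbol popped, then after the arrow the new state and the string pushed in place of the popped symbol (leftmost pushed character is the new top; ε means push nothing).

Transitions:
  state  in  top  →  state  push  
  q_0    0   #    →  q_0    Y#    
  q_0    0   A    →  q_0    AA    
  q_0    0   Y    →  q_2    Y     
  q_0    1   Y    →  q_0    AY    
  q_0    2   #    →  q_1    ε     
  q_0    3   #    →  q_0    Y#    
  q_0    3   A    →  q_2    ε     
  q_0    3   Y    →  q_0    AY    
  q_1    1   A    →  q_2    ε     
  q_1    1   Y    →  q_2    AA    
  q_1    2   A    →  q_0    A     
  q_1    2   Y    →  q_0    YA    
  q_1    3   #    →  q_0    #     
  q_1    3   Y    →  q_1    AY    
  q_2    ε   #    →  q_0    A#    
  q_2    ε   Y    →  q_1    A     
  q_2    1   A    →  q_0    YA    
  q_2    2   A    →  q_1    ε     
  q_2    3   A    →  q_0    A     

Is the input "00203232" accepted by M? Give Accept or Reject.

Accept

(q_0, 00203232, #) ⊢ (q_0, 0203232, Y#) ⊢ (q_2, 203232, Y#) ⊢ (q_1, 203232, A#) ⊢ (q_0, 03232, A#) ⊢ (q_0, 3232, AA#) ⊢ (q_2, 232, A#) ⊢ (q_1, 32, #) ⊢ (q_0, 2, #) ⊢ (q_1, ε, ε)
All input consumed and the stack is empty.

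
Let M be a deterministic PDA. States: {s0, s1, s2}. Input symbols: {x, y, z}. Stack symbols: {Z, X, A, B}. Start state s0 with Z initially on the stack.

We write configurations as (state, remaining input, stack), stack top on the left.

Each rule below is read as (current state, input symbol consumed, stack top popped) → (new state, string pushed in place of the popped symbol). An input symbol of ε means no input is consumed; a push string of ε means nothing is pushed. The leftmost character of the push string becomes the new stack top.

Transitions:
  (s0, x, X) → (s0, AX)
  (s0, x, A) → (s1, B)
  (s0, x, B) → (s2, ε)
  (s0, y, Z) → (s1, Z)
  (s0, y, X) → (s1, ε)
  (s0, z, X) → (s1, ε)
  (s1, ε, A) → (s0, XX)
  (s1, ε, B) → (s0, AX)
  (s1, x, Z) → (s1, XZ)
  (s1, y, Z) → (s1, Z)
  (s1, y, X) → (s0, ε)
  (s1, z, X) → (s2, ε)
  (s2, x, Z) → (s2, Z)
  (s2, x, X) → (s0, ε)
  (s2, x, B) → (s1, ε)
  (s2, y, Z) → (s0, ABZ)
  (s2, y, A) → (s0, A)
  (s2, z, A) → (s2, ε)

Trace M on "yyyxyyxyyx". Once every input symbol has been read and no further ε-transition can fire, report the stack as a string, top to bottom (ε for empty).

(s0, yyyxyyxyyx, Z) ⊢ (s1, yyxyyxyyx, Z) ⊢ (s1, yxyyxyyx, Z) ⊢ (s1, xyyxyyx, Z) ⊢ (s1, yyxyyx, XZ) ⊢ (s0, yxyyx, Z) ⊢ (s1, xyyx, Z) ⊢ (s1, yyx, XZ) ⊢ (s0, yx, Z) ⊢ (s1, x, Z) ⊢ (s1, ε, XZ)
All input consumed in state s1 with stack XZ.

XZ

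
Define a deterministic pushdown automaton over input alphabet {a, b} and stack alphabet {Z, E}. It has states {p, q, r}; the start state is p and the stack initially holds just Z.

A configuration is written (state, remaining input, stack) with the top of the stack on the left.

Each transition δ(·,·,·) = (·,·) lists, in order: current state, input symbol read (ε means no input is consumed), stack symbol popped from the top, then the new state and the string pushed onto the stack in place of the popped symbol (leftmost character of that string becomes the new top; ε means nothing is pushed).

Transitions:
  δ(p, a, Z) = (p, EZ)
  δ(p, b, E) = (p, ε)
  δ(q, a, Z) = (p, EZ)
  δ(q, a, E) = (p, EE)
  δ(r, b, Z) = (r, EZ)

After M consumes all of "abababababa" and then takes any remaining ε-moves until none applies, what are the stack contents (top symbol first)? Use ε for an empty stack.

(p, abababababa, Z)
  read a, top Z: go to p, push EZ → (p, bababababa, EZ)
  read b, top E: go to p, push ε → (p, ababababa, Z)
  read a, top Z: go to p, push EZ → (p, babababa, EZ)
  read b, top E: go to p, push ε → (p, abababa, Z)
  read a, top Z: go to p, push EZ → (p, bababa, EZ)
  read b, top E: go to p, push ε → (p, ababa, Z)
  read a, top Z: go to p, push EZ → (p, baba, EZ)
  read b, top E: go to p, push ε → (p, aba, Z)
  read a, top Z: go to p, push EZ → (p, ba, EZ)
  read b, top E: go to p, push ε → (p, a, Z)
  read a, top Z: go to p, push EZ → (p, ε, EZ)
All input consumed in state p with stack EZ.

EZ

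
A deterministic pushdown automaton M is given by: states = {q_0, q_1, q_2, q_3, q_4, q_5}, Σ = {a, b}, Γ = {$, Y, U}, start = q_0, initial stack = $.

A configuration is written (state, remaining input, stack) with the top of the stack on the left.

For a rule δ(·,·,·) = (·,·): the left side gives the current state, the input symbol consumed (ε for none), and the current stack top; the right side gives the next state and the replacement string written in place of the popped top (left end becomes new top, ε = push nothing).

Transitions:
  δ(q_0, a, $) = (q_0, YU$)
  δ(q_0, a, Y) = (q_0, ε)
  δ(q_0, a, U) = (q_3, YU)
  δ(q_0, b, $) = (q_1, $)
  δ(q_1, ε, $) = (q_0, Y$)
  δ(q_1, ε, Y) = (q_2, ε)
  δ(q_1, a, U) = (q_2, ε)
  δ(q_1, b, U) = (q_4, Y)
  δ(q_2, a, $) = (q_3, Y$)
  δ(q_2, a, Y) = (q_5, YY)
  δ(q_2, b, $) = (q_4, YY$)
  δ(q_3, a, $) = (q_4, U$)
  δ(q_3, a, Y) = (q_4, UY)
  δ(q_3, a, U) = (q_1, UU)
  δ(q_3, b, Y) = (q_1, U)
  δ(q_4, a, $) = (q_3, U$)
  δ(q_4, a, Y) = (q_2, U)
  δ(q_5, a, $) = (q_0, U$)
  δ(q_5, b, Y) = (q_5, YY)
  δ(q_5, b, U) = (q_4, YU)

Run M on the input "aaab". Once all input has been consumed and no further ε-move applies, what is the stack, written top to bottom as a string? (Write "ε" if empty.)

UU$

(q_0, aaab, $)
  read a, top $: go to q_0, push YU$ → (q_0, aab, YU$)
  read a, top Y: go to q_0, push ε → (q_0, ab, U$)
  read a, top U: go to q_3, push YU → (q_3, b, YU$)
  read b, top Y: go to q_1, push U → (q_1, ε, UU$)
All input consumed in state q_1 with stack UU$.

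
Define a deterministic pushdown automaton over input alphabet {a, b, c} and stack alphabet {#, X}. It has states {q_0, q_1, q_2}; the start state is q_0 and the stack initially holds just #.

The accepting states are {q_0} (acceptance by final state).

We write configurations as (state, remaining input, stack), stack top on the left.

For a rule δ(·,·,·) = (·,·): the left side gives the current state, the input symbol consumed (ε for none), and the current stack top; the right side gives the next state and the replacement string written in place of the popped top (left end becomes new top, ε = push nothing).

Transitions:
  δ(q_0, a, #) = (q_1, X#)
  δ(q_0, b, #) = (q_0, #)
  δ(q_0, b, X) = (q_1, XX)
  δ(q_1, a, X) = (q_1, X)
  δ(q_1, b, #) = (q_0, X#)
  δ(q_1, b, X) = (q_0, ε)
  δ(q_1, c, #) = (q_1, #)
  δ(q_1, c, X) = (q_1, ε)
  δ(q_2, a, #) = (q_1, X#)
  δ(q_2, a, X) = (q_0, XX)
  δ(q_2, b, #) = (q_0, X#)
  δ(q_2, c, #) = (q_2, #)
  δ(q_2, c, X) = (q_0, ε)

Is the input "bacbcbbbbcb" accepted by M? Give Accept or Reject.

(q_0, bacbcbbbbcb, #)
  read b, top #: go to q_0, push # → (q_0, acbcbbbbcb, #)
  read a, top #: go to q_1, push X# → (q_1, cbcbbbbcb, X#)
  read c, top X: go to q_1, push ε → (q_1, bcbbbbcb, #)
  read b, top #: go to q_0, push X# → (q_0, cbbbbcb, X#)
No transition applies at (q_0, cbbbbcb, X#); input not fully consumed.

Reject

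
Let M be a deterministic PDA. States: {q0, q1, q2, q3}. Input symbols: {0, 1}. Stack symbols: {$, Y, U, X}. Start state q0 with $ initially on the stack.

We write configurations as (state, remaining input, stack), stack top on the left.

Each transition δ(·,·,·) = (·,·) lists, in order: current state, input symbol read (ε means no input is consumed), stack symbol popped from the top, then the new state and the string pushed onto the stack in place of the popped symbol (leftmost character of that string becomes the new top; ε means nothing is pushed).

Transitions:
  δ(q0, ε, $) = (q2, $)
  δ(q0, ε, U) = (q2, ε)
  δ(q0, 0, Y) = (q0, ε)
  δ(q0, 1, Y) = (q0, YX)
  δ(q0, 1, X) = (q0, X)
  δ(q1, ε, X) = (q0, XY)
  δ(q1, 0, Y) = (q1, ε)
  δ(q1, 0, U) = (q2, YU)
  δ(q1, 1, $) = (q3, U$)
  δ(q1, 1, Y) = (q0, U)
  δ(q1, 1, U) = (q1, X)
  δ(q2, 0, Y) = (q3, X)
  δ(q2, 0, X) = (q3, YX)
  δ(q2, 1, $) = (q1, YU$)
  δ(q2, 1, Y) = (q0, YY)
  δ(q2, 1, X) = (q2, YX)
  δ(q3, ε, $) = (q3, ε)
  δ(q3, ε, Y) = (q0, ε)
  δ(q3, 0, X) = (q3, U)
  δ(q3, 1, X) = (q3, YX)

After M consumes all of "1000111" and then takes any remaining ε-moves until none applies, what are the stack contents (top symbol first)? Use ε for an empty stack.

(q0, 1000111, $) ⊢ (q2, 1000111, $) ⊢ (q1, 000111, YU$) ⊢ (q1, 00111, U$) ⊢ (q2, 0111, YU$) ⊢ (q3, 111, XU$) ⊢ (q3, 11, YXU$) ⊢ (q0, 11, XU$) ⊢ (q0, 1, XU$) ⊢ (q0, ε, XU$)
All input consumed in state q0 with stack XU$.

XU$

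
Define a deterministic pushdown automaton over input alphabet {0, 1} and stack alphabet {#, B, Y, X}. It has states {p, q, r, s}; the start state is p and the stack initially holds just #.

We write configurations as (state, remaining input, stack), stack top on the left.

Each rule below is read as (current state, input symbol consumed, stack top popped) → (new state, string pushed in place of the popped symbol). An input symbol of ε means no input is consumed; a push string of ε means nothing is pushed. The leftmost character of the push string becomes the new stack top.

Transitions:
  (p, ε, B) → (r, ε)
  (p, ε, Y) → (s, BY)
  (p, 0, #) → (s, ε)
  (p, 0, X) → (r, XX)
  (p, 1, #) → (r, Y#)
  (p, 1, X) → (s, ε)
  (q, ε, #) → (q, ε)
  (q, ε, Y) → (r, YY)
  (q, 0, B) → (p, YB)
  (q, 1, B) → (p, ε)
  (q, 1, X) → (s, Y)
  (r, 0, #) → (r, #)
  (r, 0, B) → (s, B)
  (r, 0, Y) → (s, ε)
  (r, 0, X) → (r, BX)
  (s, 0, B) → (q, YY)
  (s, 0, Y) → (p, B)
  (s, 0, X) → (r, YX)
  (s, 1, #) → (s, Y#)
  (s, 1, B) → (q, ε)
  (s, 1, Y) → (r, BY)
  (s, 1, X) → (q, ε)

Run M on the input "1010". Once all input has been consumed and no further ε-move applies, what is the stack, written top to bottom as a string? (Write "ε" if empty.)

(p, 1010, #) ⊢ (r, 010, Y#) ⊢ (s, 10, #) ⊢ (s, 0, Y#) ⊢ (p, ε, B#) ⊢ (r, ε, #)
All input consumed in state r with stack #.

#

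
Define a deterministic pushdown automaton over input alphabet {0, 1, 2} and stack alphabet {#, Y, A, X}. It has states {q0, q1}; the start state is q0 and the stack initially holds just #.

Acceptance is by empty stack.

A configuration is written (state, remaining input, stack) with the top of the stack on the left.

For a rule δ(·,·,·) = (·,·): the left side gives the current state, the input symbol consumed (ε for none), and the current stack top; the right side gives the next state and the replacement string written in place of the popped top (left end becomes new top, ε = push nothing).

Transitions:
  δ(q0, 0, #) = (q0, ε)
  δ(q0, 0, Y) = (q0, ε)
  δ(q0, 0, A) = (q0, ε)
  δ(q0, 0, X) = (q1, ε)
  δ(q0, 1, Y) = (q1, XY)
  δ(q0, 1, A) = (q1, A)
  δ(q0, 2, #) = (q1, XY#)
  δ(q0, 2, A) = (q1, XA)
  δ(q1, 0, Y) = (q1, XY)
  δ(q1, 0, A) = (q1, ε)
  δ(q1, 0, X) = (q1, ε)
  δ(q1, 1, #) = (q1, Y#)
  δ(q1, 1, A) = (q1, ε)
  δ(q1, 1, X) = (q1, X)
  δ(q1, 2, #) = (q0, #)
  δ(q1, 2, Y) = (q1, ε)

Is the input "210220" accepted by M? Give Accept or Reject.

Accept

(q0, 210220, #)
  read 2, top #: go to q1, push XY# → (q1, 10220, XY#)
  read 1, top X: go to q1, push X → (q1, 0220, XY#)
  read 0, top X: go to q1, push ε → (q1, 220, Y#)
  read 2, top Y: go to q1, push ε → (q1, 20, #)
  read 2, top #: go to q0, push # → (q0, 0, #)
  read 0, top #: go to q0, push ε → (q0, ε, ε)
All input consumed and the stack is empty.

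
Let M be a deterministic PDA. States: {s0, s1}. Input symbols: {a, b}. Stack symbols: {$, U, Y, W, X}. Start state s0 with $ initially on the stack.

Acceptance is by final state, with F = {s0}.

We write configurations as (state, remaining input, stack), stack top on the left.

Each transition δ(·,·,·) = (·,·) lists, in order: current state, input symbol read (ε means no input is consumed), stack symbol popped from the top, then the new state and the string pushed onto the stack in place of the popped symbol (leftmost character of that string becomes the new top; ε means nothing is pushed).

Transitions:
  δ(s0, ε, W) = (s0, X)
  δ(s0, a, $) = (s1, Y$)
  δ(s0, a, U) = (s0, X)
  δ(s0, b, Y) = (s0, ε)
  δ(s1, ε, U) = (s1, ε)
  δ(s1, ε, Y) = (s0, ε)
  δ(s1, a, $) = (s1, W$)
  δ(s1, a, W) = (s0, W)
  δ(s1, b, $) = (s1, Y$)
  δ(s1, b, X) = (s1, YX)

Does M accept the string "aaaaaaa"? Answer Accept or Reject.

Accept

(s0, aaaaaaa, $)
  read a, top $: go to s1, push Y$ → (s1, aaaaaa, Y$)
  ε-move, top Y: go to s0, push ε → (s0, aaaaaa, $)
  read a, top $: go to s1, push Y$ → (s1, aaaaa, Y$)
  ε-move, top Y: go to s0, push ε → (s0, aaaaa, $)
  read a, top $: go to s1, push Y$ → (s1, aaaa, Y$)
  ε-move, top Y: go to s0, push ε → (s0, aaaa, $)
  read a, top $: go to s1, push Y$ → (s1, aaa, Y$)
  ε-move, top Y: go to s0, push ε → (s0, aaa, $)
  read a, top $: go to s1, push Y$ → (s1, aa, Y$)
  ε-move, top Y: go to s0, push ε → (s0, aa, $)
  read a, top $: go to s1, push Y$ → (s1, a, Y$)
  ε-move, top Y: go to s0, push ε → (s0, a, $)
  read a, top $: go to s1, push Y$ → (s1, ε, Y$)
  ε-move, top Y: go to s0, push ε → (s0, ε, $)
All input consumed; state s0 ∈ F.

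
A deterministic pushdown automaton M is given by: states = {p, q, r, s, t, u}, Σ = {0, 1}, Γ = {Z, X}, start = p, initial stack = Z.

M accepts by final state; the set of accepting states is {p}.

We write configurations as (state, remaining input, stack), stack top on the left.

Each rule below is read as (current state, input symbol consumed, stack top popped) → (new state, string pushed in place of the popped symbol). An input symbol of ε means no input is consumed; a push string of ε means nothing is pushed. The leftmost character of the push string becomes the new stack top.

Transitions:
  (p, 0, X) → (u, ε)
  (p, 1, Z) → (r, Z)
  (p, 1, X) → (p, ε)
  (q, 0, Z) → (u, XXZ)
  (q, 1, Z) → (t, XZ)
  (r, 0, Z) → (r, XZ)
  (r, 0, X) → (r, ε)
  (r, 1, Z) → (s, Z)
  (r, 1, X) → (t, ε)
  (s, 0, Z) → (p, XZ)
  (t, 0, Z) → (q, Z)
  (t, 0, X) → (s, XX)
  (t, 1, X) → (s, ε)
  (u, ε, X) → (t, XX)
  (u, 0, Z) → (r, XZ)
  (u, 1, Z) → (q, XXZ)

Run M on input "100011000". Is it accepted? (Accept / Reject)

(p, 100011000, Z)
  read 1, top Z: go to r, push Z → (r, 00011000, Z)
  read 0, top Z: go to r, push XZ → (r, 0011000, XZ)
  read 0, top X: go to r, push ε → (r, 011000, Z)
  read 0, top Z: go to r, push XZ → (r, 11000, XZ)
  read 1, top X: go to t, push ε → (t, 1000, Z)
No transition applies at (t, 1000, Z); input not fully consumed.

Reject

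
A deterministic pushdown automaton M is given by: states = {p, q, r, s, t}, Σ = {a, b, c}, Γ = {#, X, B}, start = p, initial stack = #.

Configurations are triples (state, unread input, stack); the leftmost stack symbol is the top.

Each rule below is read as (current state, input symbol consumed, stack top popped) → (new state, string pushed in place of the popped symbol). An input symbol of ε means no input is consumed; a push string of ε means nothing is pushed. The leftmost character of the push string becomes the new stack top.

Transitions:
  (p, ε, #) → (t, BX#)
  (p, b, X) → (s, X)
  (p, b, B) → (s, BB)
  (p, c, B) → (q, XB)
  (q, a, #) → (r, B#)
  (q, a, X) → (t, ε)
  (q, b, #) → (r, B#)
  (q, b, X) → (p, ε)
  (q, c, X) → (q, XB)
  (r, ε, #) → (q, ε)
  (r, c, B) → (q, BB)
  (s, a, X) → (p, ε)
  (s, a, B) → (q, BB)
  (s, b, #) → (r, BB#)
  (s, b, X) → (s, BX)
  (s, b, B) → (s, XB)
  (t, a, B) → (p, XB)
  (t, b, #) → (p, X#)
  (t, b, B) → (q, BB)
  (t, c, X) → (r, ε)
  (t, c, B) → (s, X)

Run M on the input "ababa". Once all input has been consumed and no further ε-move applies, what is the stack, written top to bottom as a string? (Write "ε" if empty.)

(p, ababa, #) ⊢ (t, ababa, BX#) ⊢ (p, baba, XBX#) ⊢ (s, aba, XBX#) ⊢ (p, ba, BX#) ⊢ (s, a, BBX#) ⊢ (q, ε, BBBX#)
All input consumed in state q with stack BBBX#.

BBBX#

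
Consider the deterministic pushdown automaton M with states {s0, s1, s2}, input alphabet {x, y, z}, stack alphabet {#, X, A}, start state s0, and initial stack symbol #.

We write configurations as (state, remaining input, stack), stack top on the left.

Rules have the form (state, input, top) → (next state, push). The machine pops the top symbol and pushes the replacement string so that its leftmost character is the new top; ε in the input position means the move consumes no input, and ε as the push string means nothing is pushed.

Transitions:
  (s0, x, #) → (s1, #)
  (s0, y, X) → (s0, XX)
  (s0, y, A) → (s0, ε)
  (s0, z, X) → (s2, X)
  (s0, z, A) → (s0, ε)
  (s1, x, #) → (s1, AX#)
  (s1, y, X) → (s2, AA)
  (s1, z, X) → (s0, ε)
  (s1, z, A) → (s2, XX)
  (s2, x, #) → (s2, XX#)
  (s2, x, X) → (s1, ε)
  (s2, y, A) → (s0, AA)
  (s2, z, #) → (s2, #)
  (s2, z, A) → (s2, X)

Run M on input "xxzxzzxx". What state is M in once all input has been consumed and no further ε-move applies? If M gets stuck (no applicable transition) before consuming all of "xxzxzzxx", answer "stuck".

(s0, xxzxzzxx, #) ⊢ (s1, xzxzzxx, #) ⊢ (s1, zxzzxx, AX#) ⊢ (s2, xzzxx, XXX#) ⊢ (s1, zzxx, XX#) ⊢ (s0, zxx, X#) ⊢ (s2, xx, X#) ⊢ (s1, x, #) ⊢ (s1, ε, AX#)
All input consumed; M is in state s1.

s1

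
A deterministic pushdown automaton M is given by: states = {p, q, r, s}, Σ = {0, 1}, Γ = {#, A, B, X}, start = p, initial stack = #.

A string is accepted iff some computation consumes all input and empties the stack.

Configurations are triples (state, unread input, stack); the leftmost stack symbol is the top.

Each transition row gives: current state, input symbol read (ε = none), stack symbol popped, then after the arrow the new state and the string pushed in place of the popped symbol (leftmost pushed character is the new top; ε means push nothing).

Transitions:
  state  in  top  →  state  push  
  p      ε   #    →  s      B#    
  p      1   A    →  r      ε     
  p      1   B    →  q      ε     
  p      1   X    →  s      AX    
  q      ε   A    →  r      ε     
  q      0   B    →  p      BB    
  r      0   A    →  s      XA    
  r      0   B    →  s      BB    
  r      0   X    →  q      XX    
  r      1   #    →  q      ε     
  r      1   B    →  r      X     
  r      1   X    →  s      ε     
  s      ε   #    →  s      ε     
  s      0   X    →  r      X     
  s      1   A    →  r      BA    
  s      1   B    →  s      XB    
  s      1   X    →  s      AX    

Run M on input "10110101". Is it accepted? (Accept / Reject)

Reject

(p, 10110101, #)
  ε-move, top #: go to s, push B# → (s, 10110101, B#)
  read 1, top B: go to s, push XB → (s, 0110101, XB#)
  read 0, top X: go to r, push X → (r, 110101, XB#)
  read 1, top X: go to s, push ε → (s, 10101, B#)
  read 1, top B: go to s, push XB → (s, 0101, XB#)
  read 0, top X: go to r, push X → (r, 101, XB#)
  read 1, top X: go to s, push ε → (s, 01, B#)
No transition applies at (s, 01, B#); input not fully consumed.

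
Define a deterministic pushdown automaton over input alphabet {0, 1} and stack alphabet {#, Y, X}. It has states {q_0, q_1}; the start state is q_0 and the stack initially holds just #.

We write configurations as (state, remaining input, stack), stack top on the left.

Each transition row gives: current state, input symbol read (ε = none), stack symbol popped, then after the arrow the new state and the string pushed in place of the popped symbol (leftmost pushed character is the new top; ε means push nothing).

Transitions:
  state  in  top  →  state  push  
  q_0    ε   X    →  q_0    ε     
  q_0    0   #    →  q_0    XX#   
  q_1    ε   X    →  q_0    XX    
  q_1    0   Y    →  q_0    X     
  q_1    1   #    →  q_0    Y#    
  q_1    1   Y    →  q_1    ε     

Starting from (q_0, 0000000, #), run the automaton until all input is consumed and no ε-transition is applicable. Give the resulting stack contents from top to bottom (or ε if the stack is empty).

#

(q_0, 0000000, #)
  read 0, top #: go to q_0, push XX# → (q_0, 000000, XX#)
  ε-move, top X: go to q_0, push ε → (q_0, 000000, X#)
  ε-move, top X: go to q_0, push ε → (q_0, 000000, #)
  read 0, top #: go to q_0, push XX# → (q_0, 00000, XX#)
  ε-move, top X: go to q_0, push ε → (q_0, 00000, X#)
  ε-move, top X: go to q_0, push ε → (q_0, 00000, #)
  read 0, top #: go to q_0, push XX# → (q_0, 0000, XX#)
  ε-move, top X: go to q_0, push ε → (q_0, 0000, X#)
  ε-move, top X: go to q_0, push ε → (q_0, 0000, #)
  read 0, top #: go to q_0, push XX# → (q_0, 000, XX#)
  ε-move, top X: go to q_0, push ε → (q_0, 000, X#)
  ε-move, top X: go to q_0, push ε → (q_0, 000, #)
  read 0, top #: go to q_0, push XX# → (q_0, 00, XX#)
  ε-move, top X: go to q_0, push ε → (q_0, 00, X#)
  ε-move, top X: go to q_0, push ε → (q_0, 00, #)
  read 0, top #: go to q_0, push XX# → (q_0, 0, XX#)
  ε-move, top X: go to q_0, push ε → (q_0, 0, X#)
  ε-move, top X: go to q_0, push ε → (q_0, 0, #)
  read 0, top #: go to q_0, push XX# → (q_0, ε, XX#)
  ε-move, top X: go to q_0, push ε → (q_0, ε, X#)
  ε-move, top X: go to q_0, push ε → (q_0, ε, #)
All input consumed in state q_0 with stack #.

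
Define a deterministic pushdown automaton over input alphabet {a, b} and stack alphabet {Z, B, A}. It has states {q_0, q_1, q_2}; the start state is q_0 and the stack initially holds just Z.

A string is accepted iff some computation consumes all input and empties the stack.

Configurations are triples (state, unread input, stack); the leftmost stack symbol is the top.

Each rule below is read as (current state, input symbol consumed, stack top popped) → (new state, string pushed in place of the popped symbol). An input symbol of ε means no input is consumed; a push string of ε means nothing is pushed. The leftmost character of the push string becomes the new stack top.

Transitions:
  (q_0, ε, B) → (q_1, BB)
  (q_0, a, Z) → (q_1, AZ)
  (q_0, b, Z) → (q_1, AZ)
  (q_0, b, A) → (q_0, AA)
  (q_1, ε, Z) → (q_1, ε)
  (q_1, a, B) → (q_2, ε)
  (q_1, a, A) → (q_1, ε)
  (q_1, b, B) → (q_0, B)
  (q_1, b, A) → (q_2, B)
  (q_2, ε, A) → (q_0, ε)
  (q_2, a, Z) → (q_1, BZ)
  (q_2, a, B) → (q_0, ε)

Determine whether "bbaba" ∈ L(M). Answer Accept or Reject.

Accept

(q_0, bbaba, Z)
  read b, top Z: go to q_1, push AZ → (q_1, baba, AZ)
  read b, top A: go to q_2, push B → (q_2, aba, BZ)
  read a, top B: go to q_0, push ε → (q_0, ba, Z)
  read b, top Z: go to q_1, push AZ → (q_1, a, AZ)
  read a, top A: go to q_1, push ε → (q_1, ε, Z)
  ε-move, top Z: go to q_1, push ε → (q_1, ε, ε)
All input consumed and the stack is empty.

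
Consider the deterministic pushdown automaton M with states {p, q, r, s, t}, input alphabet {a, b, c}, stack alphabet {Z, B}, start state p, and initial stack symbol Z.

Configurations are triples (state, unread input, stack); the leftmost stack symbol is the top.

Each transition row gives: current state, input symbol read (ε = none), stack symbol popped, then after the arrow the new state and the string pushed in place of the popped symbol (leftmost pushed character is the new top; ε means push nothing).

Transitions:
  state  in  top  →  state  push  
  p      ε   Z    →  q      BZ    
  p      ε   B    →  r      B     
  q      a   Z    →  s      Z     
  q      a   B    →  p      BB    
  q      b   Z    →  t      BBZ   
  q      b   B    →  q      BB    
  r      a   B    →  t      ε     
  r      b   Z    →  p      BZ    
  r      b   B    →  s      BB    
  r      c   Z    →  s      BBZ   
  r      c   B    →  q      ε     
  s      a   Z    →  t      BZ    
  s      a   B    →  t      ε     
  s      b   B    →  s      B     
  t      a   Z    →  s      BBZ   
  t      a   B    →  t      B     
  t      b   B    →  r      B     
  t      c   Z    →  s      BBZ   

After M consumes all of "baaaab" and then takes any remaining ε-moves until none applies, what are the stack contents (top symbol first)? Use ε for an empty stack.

(p, baaaab, Z)
  ε-move, top Z: go to q, push BZ → (q, baaaab, BZ)
  read b, top B: go to q, push BB → (q, aaaab, BBZ)
  read a, top B: go to p, push BB → (p, aaab, BBBZ)
  ε-move, top B: go to r, push B → (r, aaab, BBBZ)
  read a, top B: go to t, push ε → (t, aab, BBZ)
  read a, top B: go to t, push B → (t, ab, BBZ)
  read a, top B: go to t, push B → (t, b, BBZ)
  read b, top B: go to r, push B → (r, ε, BBZ)
All input consumed in state r with stack BBZ.

BBZ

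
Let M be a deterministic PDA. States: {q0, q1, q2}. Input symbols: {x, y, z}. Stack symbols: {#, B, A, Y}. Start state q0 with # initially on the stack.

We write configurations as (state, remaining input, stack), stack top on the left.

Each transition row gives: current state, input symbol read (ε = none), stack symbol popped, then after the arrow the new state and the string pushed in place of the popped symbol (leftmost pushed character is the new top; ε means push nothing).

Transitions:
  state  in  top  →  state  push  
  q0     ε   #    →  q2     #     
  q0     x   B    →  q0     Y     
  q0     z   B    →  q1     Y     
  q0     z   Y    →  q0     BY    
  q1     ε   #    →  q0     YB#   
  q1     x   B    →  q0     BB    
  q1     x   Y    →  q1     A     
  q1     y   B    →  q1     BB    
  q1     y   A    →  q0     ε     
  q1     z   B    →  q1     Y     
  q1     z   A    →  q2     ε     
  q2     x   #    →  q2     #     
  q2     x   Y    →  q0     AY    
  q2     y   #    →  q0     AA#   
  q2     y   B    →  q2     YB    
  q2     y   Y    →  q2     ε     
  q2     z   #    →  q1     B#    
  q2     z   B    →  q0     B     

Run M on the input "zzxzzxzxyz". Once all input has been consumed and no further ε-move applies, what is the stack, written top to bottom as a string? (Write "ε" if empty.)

Y#

(q0, zzxzzxzxyz, #) ⊢ (q2, zzxzzxzxyz, #) ⊢ (q1, zxzzxzxyz, B#) ⊢ (q1, xzzxzxyz, Y#) ⊢ (q1, zzxzxyz, A#) ⊢ (q2, zxzxyz, #) ⊢ (q1, xzxyz, B#) ⊢ (q0, zxyz, BB#) ⊢ (q1, xyz, YB#) ⊢ (q1, yz, AB#) ⊢ (q0, z, B#) ⊢ (q1, ε, Y#)
All input consumed in state q1 with stack Y#.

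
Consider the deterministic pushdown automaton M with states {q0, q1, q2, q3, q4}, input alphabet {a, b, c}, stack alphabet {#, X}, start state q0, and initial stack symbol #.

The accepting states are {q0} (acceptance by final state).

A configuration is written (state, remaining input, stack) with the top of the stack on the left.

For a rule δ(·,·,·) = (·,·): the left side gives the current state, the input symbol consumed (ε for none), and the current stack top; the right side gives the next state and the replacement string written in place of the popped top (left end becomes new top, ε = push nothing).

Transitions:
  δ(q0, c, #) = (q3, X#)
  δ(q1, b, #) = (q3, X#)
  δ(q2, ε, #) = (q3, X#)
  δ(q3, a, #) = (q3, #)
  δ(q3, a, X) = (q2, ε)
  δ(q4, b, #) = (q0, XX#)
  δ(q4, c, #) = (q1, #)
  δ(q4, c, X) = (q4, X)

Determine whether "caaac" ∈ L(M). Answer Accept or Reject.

(q0, caaac, #) ⊢ (q3, aaac, X#) ⊢ (q2, aac, #) ⊢ (q3, aac, X#) ⊢ (q2, ac, #) ⊢ (q3, ac, X#) ⊢ (q2, c, #) ⊢ (q3, c, X#)
No transition applies at (q3, c, X#); input not fully consumed.

Reject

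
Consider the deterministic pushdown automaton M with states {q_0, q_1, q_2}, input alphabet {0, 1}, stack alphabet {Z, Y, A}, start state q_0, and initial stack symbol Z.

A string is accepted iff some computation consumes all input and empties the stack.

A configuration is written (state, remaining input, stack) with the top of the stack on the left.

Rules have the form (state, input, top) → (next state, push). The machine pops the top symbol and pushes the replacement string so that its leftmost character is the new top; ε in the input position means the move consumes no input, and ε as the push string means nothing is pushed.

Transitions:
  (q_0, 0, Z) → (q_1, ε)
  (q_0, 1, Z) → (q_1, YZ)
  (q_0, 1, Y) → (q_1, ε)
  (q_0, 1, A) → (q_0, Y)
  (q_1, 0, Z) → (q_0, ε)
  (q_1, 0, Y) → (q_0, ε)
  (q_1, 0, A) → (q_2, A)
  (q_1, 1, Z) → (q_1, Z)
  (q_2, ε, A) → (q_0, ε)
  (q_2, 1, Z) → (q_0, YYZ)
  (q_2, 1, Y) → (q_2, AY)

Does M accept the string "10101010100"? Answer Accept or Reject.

(q_0, 10101010100, Z)
  read 1, top Z: go to q_1, push YZ → (q_1, 0101010100, YZ)
  read 0, top Y: go to q_0, push ε → (q_0, 101010100, Z)
  read 1, top Z: go to q_1, push YZ → (q_1, 01010100, YZ)
  read 0, top Y: go to q_0, push ε → (q_0, 1010100, Z)
  read 1, top Z: go to q_1, push YZ → (q_1, 010100, YZ)
  read 0, top Y: go to q_0, push ε → (q_0, 10100, Z)
  read 1, top Z: go to q_1, push YZ → (q_1, 0100, YZ)
  read 0, top Y: go to q_0, push ε → (q_0, 100, Z)
  read 1, top Z: go to q_1, push YZ → (q_1, 00, YZ)
  read 0, top Y: go to q_0, push ε → (q_0, 0, Z)
  read 0, top Z: go to q_1, push ε → (q_1, ε, ε)
All input consumed and the stack is empty.

Accept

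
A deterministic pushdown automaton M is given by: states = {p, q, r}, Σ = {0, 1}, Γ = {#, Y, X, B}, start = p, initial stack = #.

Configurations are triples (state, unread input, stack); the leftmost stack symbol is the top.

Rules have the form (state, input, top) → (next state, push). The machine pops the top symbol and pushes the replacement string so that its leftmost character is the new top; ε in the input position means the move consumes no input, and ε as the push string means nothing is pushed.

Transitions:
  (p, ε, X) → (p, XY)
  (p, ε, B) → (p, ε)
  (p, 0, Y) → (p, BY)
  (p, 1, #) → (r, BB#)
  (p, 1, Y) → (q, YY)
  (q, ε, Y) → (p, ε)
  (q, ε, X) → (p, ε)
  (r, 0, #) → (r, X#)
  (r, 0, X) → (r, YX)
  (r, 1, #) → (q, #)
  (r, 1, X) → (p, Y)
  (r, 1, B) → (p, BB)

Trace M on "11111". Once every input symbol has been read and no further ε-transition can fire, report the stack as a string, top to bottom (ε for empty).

BB#

(p, 11111, #)
  read 1, top #: go to r, push BB# → (r, 1111, BB#)
  read 1, top B: go to p, push BB → (p, 111, BBB#)
  ε-move, top B: go to p, push ε → (p, 111, BB#)
  ε-move, top B: go to p, push ε → (p, 111, B#)
  ε-move, top B: go to p, push ε → (p, 111, #)
  read 1, top #: go to r, push BB# → (r, 11, BB#)
  read 1, top B: go to p, push BB → (p, 1, BBB#)
  ε-move, top B: go to p, push ε → (p, 1, BB#)
  ε-move, top B: go to p, push ε → (p, 1, B#)
  ε-move, top B: go to p, push ε → (p, 1, #)
  read 1, top #: go to r, push BB# → (r, ε, BB#)
All input consumed in state r with stack BB#.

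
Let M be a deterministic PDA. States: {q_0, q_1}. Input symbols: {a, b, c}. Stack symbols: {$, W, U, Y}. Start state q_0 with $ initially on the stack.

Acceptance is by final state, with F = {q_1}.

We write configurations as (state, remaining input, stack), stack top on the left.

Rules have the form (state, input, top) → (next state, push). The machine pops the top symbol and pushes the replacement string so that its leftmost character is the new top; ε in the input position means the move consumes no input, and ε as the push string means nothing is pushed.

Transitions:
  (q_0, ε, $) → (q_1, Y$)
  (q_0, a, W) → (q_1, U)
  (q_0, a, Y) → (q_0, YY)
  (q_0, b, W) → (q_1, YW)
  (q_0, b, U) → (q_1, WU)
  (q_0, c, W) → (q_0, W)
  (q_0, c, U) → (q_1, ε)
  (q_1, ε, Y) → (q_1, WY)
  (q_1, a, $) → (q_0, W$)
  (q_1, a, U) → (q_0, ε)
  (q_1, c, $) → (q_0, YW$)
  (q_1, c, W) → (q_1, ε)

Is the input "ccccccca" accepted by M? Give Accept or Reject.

(q_0, ccccccca, $)
  ε-move, top $: go to q_1, push Y$ → (q_1, ccccccca, Y$)
  ε-move, top Y: go to q_1, push WY → (q_1, ccccccca, WY$)
  read c, top W: go to q_1, push ε → (q_1, cccccca, Y$)
  ε-move, top Y: go to q_1, push WY → (q_1, cccccca, WY$)
  read c, top W: go to q_1, push ε → (q_1, ccccca, Y$)
  ε-move, top Y: go to q_1, push WY → (q_1, ccccca, WY$)
  read c, top W: go to q_1, push ε → (q_1, cccca, Y$)
  ε-move, top Y: go to q_1, push WY → (q_1, cccca, WY$)
  read c, top W: go to q_1, push ε → (q_1, ccca, Y$)
  ε-move, top Y: go to q_1, push WY → (q_1, ccca, WY$)
  read c, top W: go to q_1, push ε → (q_1, cca, Y$)
  ε-move, top Y: go to q_1, push WY → (q_1, cca, WY$)
  read c, top W: go to q_1, push ε → (q_1, ca, Y$)
  ε-move, top Y: go to q_1, push WY → (q_1, ca, WY$)
  read c, top W: go to q_1, push ε → (q_1, a, Y$)
  ε-move, top Y: go to q_1, push WY → (q_1, a, WY$)
No transition applies at (q_1, a, WY$); input not fully consumed.

Reject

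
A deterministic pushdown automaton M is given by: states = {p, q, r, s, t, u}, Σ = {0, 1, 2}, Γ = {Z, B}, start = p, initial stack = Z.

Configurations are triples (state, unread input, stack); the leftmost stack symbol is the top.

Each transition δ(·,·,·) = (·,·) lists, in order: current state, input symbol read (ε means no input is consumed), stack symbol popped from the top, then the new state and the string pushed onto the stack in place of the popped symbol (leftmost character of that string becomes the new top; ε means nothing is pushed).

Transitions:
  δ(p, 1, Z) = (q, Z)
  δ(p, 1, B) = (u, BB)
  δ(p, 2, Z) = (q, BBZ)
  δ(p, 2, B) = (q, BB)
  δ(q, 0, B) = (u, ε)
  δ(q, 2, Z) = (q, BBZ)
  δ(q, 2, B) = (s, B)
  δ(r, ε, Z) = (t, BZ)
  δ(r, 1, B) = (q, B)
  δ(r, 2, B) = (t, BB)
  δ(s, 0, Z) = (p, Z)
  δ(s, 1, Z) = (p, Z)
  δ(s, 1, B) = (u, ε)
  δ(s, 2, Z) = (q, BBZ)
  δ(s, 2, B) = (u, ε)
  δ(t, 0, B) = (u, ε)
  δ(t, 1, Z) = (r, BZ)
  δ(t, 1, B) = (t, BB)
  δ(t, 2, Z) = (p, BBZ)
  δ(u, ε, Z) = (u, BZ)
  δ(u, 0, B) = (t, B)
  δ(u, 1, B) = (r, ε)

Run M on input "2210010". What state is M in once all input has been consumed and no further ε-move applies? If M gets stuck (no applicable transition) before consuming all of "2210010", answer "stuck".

u

(p, 2210010, Z)
  read 2, top Z: go to q, push BBZ → (q, 210010, BBZ)
  read 2, top B: go to s, push B → (s, 10010, BBZ)
  read 1, top B: go to u, push ε → (u, 0010, BZ)
  read 0, top B: go to t, push B → (t, 010, BZ)
  read 0, top B: go to u, push ε → (u, 10, Z)
  ε-move, top Z: go to u, push BZ → (u, 10, BZ)
  read 1, top B: go to r, push ε → (r, 0, Z)
  ε-move, top Z: go to t, push BZ → (t, 0, BZ)
  read 0, top B: go to u, push ε → (u, ε, Z)
  ε-move, top Z: go to u, push BZ → (u, ε, BZ)
All input consumed; M is in state u.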